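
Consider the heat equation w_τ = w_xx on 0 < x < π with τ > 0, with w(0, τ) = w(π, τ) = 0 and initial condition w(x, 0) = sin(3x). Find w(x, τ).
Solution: Separating variables: w = Σ c_n exp(-n²τ) sin(nx). From w(x,0) = sin(3x): c_3=1.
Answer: w(x, τ) = exp(-9τ)sin(3x)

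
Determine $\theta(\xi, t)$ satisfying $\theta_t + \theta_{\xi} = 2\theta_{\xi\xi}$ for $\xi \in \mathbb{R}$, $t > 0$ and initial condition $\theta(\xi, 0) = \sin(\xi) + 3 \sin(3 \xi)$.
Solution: Change to a moving frame: let $\eta = \xi - t$, $\sigma = t$ and write $\theta(\xi,t) = u(\eta,\sigma)$.
By the chain rule $\theta_t = u_{\sigma} - u_{\eta}$, $\theta_{\xi} = u_{\eta}$, $\theta_{\xi\xi} = u_{\eta\eta}$.
Then $\theta_t + \theta_{\xi} = u_{\sigma}$: the advection term cancels and the PDE becomes the heat equation $u_{\sigma} = 2u_{\eta\eta}$ on $\eta \in \mathbb{R}$.
Initial data: $u(\eta,0) = \theta(\eta,0) = \sin(\eta) + 3 \sin(3 \eta)$.
On $\eta \in \mathbb{R}$ each mode satisfies $(\sin(n\eta))'' = -n^2 \sin(n\eta)$, so $e^{-2n^2\sigma} \sin(n\eta)$ solves the heat equation; by superposition $u(\eta,\sigma) = \sum c_n e^{-2n^2\sigma} \sin(n\eta)$.
Reading off the coefficients: $c_1=1, c_3=3$, so $u(\eta,\sigma) = e^{-2 \sigma} \sin(\eta) + 3 e^{-18 \sigma} \sin(3 \eta)$.
Substituting back $\eta = \xi - t$, $\sigma = t$: $\theta(\xi,t) = u(\xi - t, t)$.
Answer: $\theta(\xi, t) = e^{-2 t} \sin(\xi - t) + 3 e^{-18 t} \sin(3 \xi - 3 t)$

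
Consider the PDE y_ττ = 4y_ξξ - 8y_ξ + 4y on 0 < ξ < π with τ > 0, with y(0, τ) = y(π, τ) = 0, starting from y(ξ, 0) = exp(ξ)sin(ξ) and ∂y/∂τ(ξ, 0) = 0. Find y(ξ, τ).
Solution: Substitute y = exp(ξ)u, i.e. u = exp(-ξ)y.
By the product rule, y_ξ = exp(ξ)(u_ξ + u), y_ξξ = exp(ξ)(u_ξξ + 2u_ξ + u), y_ττ = exp(ξ)u_ττ.
Substituting into the PDE and dividing by exp(ξ): u_ττ = 4(u_ξξ + 2u_ξ + u) - 8(u_ξ + u) + 4u.
The lower-order terms cancel, leaving the standard wave equation u_ττ = 4u_ξξ.
Initial data for u: u(ξ,0) = exp(-ξ)y(ξ,0) = sin(ξ); u_τ(ξ,0) = exp(-ξ)y_τ(ξ,0) = 0. The boundary conditions carry over: u(0,τ) = u(π,τ) = 0.
Solve for u:
  Using separation of variables u = X(ξ)T(τ):
  Eigenfunctions: sin(nξ), n = 1, 2, 3, ...
  General solution: u(ξ, τ) = Σ [A_n cos(2n τ) + B_n sin(2n τ)] sin(nξ)
  From u(ξ,0) = sin(ξ): A_1=1. From u_τ(ξ,0) = 0: all B_n = 0.
Hence u(ξ,τ) = sin(ξ)cos(2τ).
Transform back: y(ξ,τ) = exp(ξ)u(ξ,τ).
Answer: y(ξ, τ) = exp(ξ)sin(ξ)cos(2τ)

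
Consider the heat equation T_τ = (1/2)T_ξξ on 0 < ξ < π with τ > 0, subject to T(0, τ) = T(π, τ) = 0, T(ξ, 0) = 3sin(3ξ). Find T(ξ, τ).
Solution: Using separation of variables T = X(ξ)G(τ):
Eigenfunctions: sin(nξ), n = 1, 2, 3, ...
General solution: T(ξ, τ) = Σ c_n sin(nξ) exp(-n² τ/2)
Matching T(ξ,0) = 3sin(3ξ) term by term: c_3=3.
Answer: T(ξ, τ) = 3exp(-9τ/2)sin(3ξ)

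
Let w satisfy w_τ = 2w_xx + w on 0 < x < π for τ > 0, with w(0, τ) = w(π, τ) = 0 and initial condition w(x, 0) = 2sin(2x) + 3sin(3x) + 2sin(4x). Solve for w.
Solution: Substitute w = exp(τ)u.
Then w_τ = exp(τ)(u_τ + u), w_xx = exp(τ)u_xx; substituting and dividing by exp(τ), the lower-order terms cancel: u_τ = 2u_xx (standard heat equation).
Data for u: u(x,0) = w(x,0) = 2sin(2x) + 3sin(3x) + 2sin(4x). The boundary conditions carry over: u(0,τ) = u(π,τ) = 0.
Separating variables: u = Σ c_n exp(-2n²τ) sin(nx). From u(x,0) = 2sin(2x) + 3sin(3x) + 2sin(4x): c_2=2, c_3=3, c_4=2.
So u(x,τ) = 2exp(-8τ)sin(2x) + 3exp(-18τ)sin(3x) + 2exp(-32τ)sin(4x), and w(x,τ) = exp(τ)u(x,τ).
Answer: w(x, τ) = 2exp(-7τ)sin(2x) + 3exp(-17τ)sin(3x) + 2exp(-31τ)sin(4x)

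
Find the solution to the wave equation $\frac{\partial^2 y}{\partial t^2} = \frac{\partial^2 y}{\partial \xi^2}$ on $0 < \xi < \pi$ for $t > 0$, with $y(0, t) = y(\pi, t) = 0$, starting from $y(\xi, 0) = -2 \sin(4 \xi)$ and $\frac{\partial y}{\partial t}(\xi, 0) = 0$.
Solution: Using separation of variables $y = X(\xi)T(t)$:
Eigenfunctions: $\sin(n\xi)$, $n = 1, 2, 3, \ldots$
General solution: $y(\xi, t) = \sum [A_n \cos(n t) + B_n \sin(n t)] \sin(n\xi)$
From $y(\xi,0) = -2 \sin(4 \xi)$: $A_4=-2$. From $y_t(\xi,0) = 0$: all $B_n = 0$.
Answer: $y(\xi, t) = -2 \sin(4 \xi) \cos(4 t)$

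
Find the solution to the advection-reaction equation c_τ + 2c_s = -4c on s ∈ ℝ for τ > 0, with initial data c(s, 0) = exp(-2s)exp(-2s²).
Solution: Substitute c = exp(-2s)u.
Then c_s = exp(-2s)(u_s - 2u), c_τ = exp(-2s)u_τ; substituting and dividing by exp(-2s), the lower-order terms cancel: u_τ + 2u_s = 0 (standard advection equation).
Data for u: u(s,0) = exp(2s)c(s,0) = exp(-2s²).
By characteristics (ds/dτ = 2), u(s,τ) = f(s - 2τ) with f = u(·, 0).
So u(s,τ) = exp(-2(s - 2τ)²), and c(s,τ) = exp(-2s)u(s,τ).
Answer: c(s, τ) = exp(-2s)exp(-2(s - 2τ)²)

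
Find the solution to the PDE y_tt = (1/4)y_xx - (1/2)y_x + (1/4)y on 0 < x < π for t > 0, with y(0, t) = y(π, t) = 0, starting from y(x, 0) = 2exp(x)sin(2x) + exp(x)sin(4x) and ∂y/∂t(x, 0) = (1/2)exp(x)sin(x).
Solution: Substitute y = exp(x)u, i.e. u = exp(-x)y.
By the product rule, y_x = exp(x)(u_x + u), y_xx = exp(x)(u_xx + 2u_x + u), y_tt = exp(x)u_tt.
Substituting into the PDE and dividing by exp(x): u_tt = (1/4)(u_xx + 2u_x + u) - (1/2)(u_x + u) + (1/4)u.
The lower-order terms cancel, leaving the standard wave equation u_tt = (1/4)u_xx.
Initial data for u: u(x,0) = exp(-x)y(x,0) = 2sin(2x) + sin(4x); u_t(x,0) = exp(-x)y_t(x,0) = (1/2)sin(x). The boundary conditions carry over: u(0,t) = u(π,t) = 0.
Solve for u:
  Using separation of variables u = X(x)T(t):
  Eigenfunctions: sin(nx), n = 1, 2, 3, ...
  General solution: u(x, t) = Σ [A_n cos(n t/2) + B_n sin(n t/2)] sin(nx)
  From u(x,0) = 2sin(2x) + sin(4x): A_2=2, A_4=1. From u_t(x,0) = (1/2)sin(x), using u_t(x,0) = Σ ω_n B_n sin(nx) with ω_n = n/2: B_1 = (1/2)/(1/2) = 1.
Hence u(x,t) = sin(t/2)sin(x) + 2sin(2x)cos(t) + sin(4x)cos(2t).
Transform back: y(x,t) = exp(x)u(x,t).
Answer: y(x, t) = exp(x)sin(t/2)sin(x) + 2exp(x)sin(2x)cos(t) + exp(x)sin(4x)cos(2t)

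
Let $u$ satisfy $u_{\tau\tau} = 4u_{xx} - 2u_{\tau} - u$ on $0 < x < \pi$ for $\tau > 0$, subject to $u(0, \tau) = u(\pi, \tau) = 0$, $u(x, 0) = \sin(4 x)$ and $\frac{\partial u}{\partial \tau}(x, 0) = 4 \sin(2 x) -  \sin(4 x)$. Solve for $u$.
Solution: Substitute $u = e^{-\tau}w$, i.e. $w = e^{\tau}u$.
By the product rule, $u_{\tau} = e^{-\tau}(w_{\tau} - w)$, $u_{\tau\tau} = e^{-\tau}(w_{\tau\tau} - 2w_{\tau} + w)$, $u_{xx} = e^{-\tau}w_{xx}$.
Substituting into the PDE and dividing by $e^{-\tau}$: $w_{\tau\tau} - 2w_{\tau} + w = 4w_{xx} - 2(w_{\tau} - w) - w$.
The lower-order terms cancel, leaving the standard wave equation $w_{\tau\tau} = 4w_{xx}$.
Initial data for $w$: $w(x,0) = u(x,0) = \sin(4 x)$; $w_{\tau}(x,0) = u_{\tau}(x,0) + u(x,0) = 4 \sin(2 x)$. The boundary conditions carry over: $w(0,\tau) = w(\pi,\tau) = 0$.
Solve for $w$:
  Using separation of variables $w = X(x)T(\tau)$:
  Eigenfunctions: $\sin(nx)$, $n = 1, 2, 3, \ldots$
  General solution: $w(x, \tau) = \sum [A_n \cos(2n \tau) + B_n \sin(2n \tau)] \sin(nx)$
  From $w(x,0) = \sin(4 x)$: $A_4=1$. From $w_{\tau}(x,0) = 4 \sin(2 x)$, using $w_{\tau}(x,0) = \sum \omega_n B_n \sin(nx)$ with $\omega_n = 2n$: $B_2 = 4/4 = 1$.
Hence $w(x,\tau) = \sin(2 x) \sin(4 \tau) + \sin(4 x) \cos(8 \tau)$.
Transform back: $u(x,\tau) = e^{-\tau}w(x,\tau)$.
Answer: $u(x, \tau) = e^{-\tau} \sin(4 \tau) \sin(2 x) + e^{-\tau} \sin(4 x) \cos(8 \tau)$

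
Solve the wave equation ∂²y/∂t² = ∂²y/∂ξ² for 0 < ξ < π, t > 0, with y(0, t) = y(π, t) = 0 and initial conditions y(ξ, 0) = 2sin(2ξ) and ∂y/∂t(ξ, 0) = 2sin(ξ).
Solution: Using separation of variables y = X(ξ)T(t):
Eigenfunctions: sin(nξ), n = 1, 2, 3, ...
General solution: y(ξ, t) = Σ [A_n cos(n t) + B_n sin(n t)] sin(nξ)
From y(ξ,0) = 2sin(2ξ): A_2=2. From y_t(ξ,0) = 2sin(ξ), using y_t(ξ,0) = Σ ω_n B_n sin(nξ) with ω_n = n: B_1 = 2/1 = 2.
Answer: y(ξ, t) = 2sin(t)sin(ξ) + 2sin(2ξ)cos(2t)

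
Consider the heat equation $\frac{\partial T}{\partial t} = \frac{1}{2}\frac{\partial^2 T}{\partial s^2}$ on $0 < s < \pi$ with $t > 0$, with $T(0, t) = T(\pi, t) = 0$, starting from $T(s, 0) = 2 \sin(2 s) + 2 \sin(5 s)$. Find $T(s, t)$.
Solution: Using separation of variables $T = X(s)G(t)$:
Eigenfunctions: $\sin(ns)$, $n = 1, 2, 3, \ldots$
General solution: $T(s, t) = \sum c_n \sin(ns) e^{-n^2 t/2}$
Matching $T(s,0) = 2 \sin(2 s) + 2 \sin(5 s)$ term by term: $c_2=2, c_5=2$.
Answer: $T(s, t) = 2 e^{-2 t} \sin(2 s) + 2 e^{-25 t/2} \sin(5 s)$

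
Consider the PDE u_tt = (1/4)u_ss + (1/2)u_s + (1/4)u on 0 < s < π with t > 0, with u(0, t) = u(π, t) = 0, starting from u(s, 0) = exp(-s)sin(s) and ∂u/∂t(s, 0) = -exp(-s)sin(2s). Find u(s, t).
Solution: Substitute u = exp(-s)w.
Then u_s = exp(-s)(w_s - w), u_ss = exp(-s)(w_ss - 2w_s + w), u_tt = exp(-s)w_tt; substituting and dividing by exp(-s), the lower-order terms cancel: w_tt = (1/4)w_ss (standard wave equation).
Data for w: w(s,0) = exp(s)u(s,0) = sin(s); w_t(s,0) = exp(s)u_t(s,0) = -sin(2s). The boundary conditions carry over: w(0,t) = w(π,t) = 0.
Separating variables: w = Σ [A_n cos(ω_n t) + B_n sin(ω_n t)] sin(ns), ω_n = n/2. From ICs (B_n = velocity coefficient / ω_n): A_1=1, B_2=-1.
So w(s,t) = sin(s)cos(t/2) - sin(2s)sin(t), and u(s,t) = exp(-s)w(s,t).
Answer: u(s, t) = exp(-s)sin(s)cos(t/2) - exp(-s)sin(2s)sin(t)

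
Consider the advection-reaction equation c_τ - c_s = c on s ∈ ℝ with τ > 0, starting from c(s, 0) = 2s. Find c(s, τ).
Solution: Substitute c = exp(τ)u.
Then c_τ = exp(τ)(u_τ + u), c_s = exp(τ)u_s; substituting and dividing by exp(τ), the lower-order terms cancel: u_τ - u_s = 0 (standard advection equation).
Data for u: u(s,0) = c(s,0) = 2s.
By characteristics (ds/dτ = -1), u(s,τ) = f(s + τ) with f = u(·, 0).
So u(s,τ) = 2s + 2τ, and c(s,τ) = exp(τ)u(s,τ).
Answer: c(s, τ) = 2sexp(τ) + 2τexp(τ)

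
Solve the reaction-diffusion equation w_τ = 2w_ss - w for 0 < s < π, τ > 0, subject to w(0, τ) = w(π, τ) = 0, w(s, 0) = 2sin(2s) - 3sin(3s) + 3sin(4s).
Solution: Substitute w = exp(-τ)u, i.e. u = exp(τ)w.
By the product rule, w_τ = exp(-τ)(u_τ - u), w_ss = exp(-τ)u_ss.
Substituting into the PDE and dividing by exp(-τ): u_τ - u = 2u_ss - u.
The lower-order terms cancel, leaving the standard heat equation u_τ = 2u_ss.
Initial data for u: u(s,0) = w(s,0) = 2sin(2s) - 3sin(3s) + 3sin(4s). The boundary conditions carry over: u(0,τ) = u(π,τ) = 0.
Solve for u:
  Using separation of variables u = X(s)T(τ):
  Eigenfunctions: sin(ns), n = 1, 2, 3, ...
  General solution: u(s, τ) = Σ c_n sin(ns) exp(-2n² τ)
  Matching u(s,0) = 2sin(2s) - 3sin(3s) + 3sin(4s) term by term: c_2=2, c_3=-3, c_4=3.
Hence u(s,τ) = 2exp(-8τ)sin(2s) - 3exp(-18τ)sin(3s) + 3exp(-32τ)sin(4s).
Transform back: w(s,τ) = exp(-τ)u(s,τ).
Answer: w(s, τ) = 2exp(-9τ)sin(2s) - 3exp(-19τ)sin(3s) + 3exp(-33τ)sin(4s)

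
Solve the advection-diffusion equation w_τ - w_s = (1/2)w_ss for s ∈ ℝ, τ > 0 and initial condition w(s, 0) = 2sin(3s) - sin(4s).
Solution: Change to a moving frame: let η = s + τ, σ = τ and write w(s,τ) = u(η,σ).
By the chain rule w_τ = u_σ + u_η, w_s = u_η, w_ss = u_ηη.
Then w_τ - w_s = u_σ: the advection term cancels and the PDE becomes the heat equation u_σ = (1/2)u_ηη on η ∈ ℝ.
Initial data: u(η,0) = w(η,0) = 2sin(3η) - sin(4η).
On η ∈ ℝ each mode satisfies (sin(nη))″ = -n² sin(nη), so exp(-n²σ/2) sin(nη) solves the heat equation; by superposition u(η,σ) = Σ c_n exp(-n²σ/2) sin(nη).
Reading off the coefficients: c_3=2, c_4=-1, so u(η,σ) = -exp(-8σ)sin(4η) + 2exp(-9σ/2)sin(3η).
Substituting back η = s + τ, σ = τ: w(s,τ) = u(s + τ, τ).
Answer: w(s, τ) = -exp(-8τ)sin(4s + 4τ) + 2exp(-9τ/2)sin(3s + 3τ)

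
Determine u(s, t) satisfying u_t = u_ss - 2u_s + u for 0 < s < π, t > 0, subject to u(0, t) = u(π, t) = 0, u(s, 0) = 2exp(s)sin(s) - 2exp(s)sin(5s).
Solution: Substitute u = exp(s)w.
Then u_s = exp(s)(w_s + w), u_ss = exp(s)(w_ss + 2w_s + w), u_t = exp(s)w_t; substituting and dividing by exp(s), the lower-order terms cancel: w_t = w_ss (standard heat equation).
Data for w: w(s,0) = exp(-s)u(s,0) = 2sin(s) - 2sin(5s). The boundary conditions carry over: w(0,t) = w(π,t) = 0.
Separating variables: w = Σ c_n exp(-n²t) sin(ns). From w(s,0) = 2sin(s) - 2sin(5s): c_1=2, c_5=-2.
So w(s,t) = 2exp(-t)sin(s) - 2exp(-25t)sin(5s), and u(s,t) = exp(s)w(s,t).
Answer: u(s, t) = 2exp(s)exp(-t)sin(s) - 2exp(s)exp(-25t)sin(5s)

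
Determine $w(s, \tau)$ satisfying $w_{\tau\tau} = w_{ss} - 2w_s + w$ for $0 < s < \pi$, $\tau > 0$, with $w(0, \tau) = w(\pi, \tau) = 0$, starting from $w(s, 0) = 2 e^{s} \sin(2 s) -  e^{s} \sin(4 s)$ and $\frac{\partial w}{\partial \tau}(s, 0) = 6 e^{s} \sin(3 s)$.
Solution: Substitute $w = e^{s}u$, i.e. $u = e^{-s}w$.
By the product rule, $w_s = e^{s}(u_s + u)$, $w_{ss} = e^{s}(u_{ss} + 2u_s + u)$, $w_{\tau\tau} = e^{s}u_{\tau\tau}$.
Substituting into the PDE and dividing by $e^{s}$: $u_{\tau\tau} = (u_{ss} + 2u_s + u) - 2(u_s + u) + u$.
The lower-order terms cancel, leaving the standard wave equation $u_{\tau\tau} = u_{ss}$.
Initial data for $u$: $u(s,0) = e^{-s}w(s,0) = 2 \sin(2 s) - \sin(4 s)$; $u_{\tau}(s,0) = e^{-s}w_{\tau}(s,0) = 6 \sin(3 s)$. The boundary conditions carry over: $u(0,\tau) = u(\pi,\tau) = 0$.
Solve for $u$:
  Using separation of variables $u = X(s)T(\tau)$:
  Eigenfunctions: $\sin(ns)$, $n = 1, 2, 3, \ldots$
  General solution: $u(s, \tau) = \sum [A_n \cos(n \tau) + B_n \sin(n \tau)] \sin(ns)$
  From $u(s,0) = 2 \sin(2 s) - \sin(4 s)$: $A_2=2, A_4=-1$. From $u_{\tau}(s,0) = 6 \sin(3 s)$, using $u_{\tau}(s,0) = \sum \omega_n B_n \sin(ns)$ with $\omega_n = n$: $B_3 = 6/3 = 2$.
Hence $u(s,\tau) = 2 \sin(2 s) \cos(2 \tau) + 2 \sin(3 s) \sin(3 \tau) - \sin(4 s) \cos(4 \tau)$.
Transform back: $w(s,\tau) = e^{s}u(s,\tau)$.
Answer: $w(s, \tau) = 2 e^{s} \sin(3 \tau) \sin(3 s) + 2 e^{s} \sin(2 s) \cos(2 \tau) -  e^{s} \sin(4 s) \cos(4 \tau)$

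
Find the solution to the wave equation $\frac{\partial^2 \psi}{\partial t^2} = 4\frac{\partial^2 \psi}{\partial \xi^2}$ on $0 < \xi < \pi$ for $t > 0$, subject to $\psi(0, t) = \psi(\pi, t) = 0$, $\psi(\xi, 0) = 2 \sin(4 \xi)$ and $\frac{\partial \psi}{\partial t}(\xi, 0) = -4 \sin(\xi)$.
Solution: Using separation of variables $\psi = X(\xi)T(t)$:
Eigenfunctions: $\sin(n\xi)$, $n = 1, 2, 3, \ldots$
General solution: $\psi(\xi, t) = \sum [A_n \cos(2n t) + B_n \sin(2n t)] \sin(n\xi)$
From $\psi(\xi,0) = 2 \sin(4 \xi)$: $A_4=2$. From $\psi_t(\xi,0) = -4 \sin(\xi)$, using $\psi_t(\xi,0) = \sum \omega_n B_n \sin(n\xi)$ with $\omega_n = 2n$: $B_1 = (-4)/2 = -2$.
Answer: $\psi(\xi, t) = -2 \sin(\xi) \sin(2 t) + 2 \sin(4 \xi) \cos(8 t)$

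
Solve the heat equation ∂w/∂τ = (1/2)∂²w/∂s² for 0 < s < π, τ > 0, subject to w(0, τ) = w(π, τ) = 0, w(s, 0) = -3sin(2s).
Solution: Separating variables: w = Σ c_n exp(-n²τ/2) sin(ns). From w(s,0) = -3sin(2s): c_2=-3.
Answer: w(s, τ) = -3exp(-2τ)sin(2s)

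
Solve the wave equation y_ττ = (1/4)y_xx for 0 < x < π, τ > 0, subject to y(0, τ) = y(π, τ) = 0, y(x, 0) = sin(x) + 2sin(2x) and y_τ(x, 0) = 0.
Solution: Separating variables: y = Σ [A_n cos(ω_n τ) + B_n sin(ω_n τ)] sin(nx), ω_n = n/2. From ICs: A_1=1, A_2=2.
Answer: y(x, τ) = sin(x)cos(τ/2) + 2sin(2x)cos(τ)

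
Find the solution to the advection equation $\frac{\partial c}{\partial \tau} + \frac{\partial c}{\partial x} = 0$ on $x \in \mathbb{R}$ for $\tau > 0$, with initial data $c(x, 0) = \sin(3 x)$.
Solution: By method of characteristics (waves move right with speed 1):
Along characteristics $x - \tau =$ const, $c$ is constant, so $c(x,\tau) = f(x - \tau)$ with $f = c( \cdot , 0)$.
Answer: $c(x, \tau) = - \sin(3 \tau - 3 x)$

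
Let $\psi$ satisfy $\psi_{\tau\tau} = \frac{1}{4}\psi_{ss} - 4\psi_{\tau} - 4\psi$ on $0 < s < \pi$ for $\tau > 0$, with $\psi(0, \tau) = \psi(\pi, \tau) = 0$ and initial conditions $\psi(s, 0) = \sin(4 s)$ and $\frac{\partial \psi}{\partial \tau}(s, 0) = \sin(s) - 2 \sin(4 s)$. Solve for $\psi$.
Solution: Substitute $\psi = e^{-2\tau}u$.
Then $\psi_{\tau} = e^{-2\tau}(u_{\tau} - 2u)$, $\psi_{\tau\tau} = e^{-2\tau}(u_{\tau\tau} - 4u_{\tau} + 4u)$, $\psi_{ss} = e^{-2\tau}u_{ss}$; substituting and dividing by $e^{-2\tau}$, the lower-order terms cancel: $u_{\tau\tau} = \frac{1}{4}u_{ss}$ (standard wave equation).
Data for $u$: $u(s,0) = \psi(s,0) = \sin(4 s)$; $u_{\tau}(s,0) = \psi_{\tau}(s,0) + 2\psi(s,0) = \sin(s)$. The boundary conditions carry over: $u(0,\tau) = u(\pi,\tau) = 0$.
Separating variables: $u = \sum [A_n \cos(\omega_n \tau) + B_n \sin(\omega_n \tau)] \sin(ns)$, $\omega_n = n/2$. From ICs ($B_n$ = velocity coefficient / $\omega_n$): $A_4=1, B_1=2$.
So $u(s,\tau) = 2 \sin(s) \sin(\tau/2) + \sin(4 s) \cos(2 \tau)$, and $\psi(s,\tau) = e^{-2\tau}u(s,\tau)$.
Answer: $\psi(s, \tau) = 2 e^{-2 \tau} \sin(\tau/2) \sin(s) + e^{-2 \tau} \sin(4 s) \cos(2 \tau)$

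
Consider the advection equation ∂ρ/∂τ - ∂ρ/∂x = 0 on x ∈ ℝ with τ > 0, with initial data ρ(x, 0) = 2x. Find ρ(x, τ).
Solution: By method of characteristics (waves move left with speed 1):
Along characteristics x + τ = const, ρ is constant, so ρ(x,τ) = f(x + τ) with f = ρ(·, 0).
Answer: ρ(x, τ) = 2x + 2τ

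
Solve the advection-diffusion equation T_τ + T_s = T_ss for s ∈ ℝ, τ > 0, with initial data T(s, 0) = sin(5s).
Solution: Moving frame: η = s - τ, σ = τ, T = u(η,σ), so T_τ = u_σ - u_η and T_ss = u_ηη.
Hence T_τ + T_s = u_σ and the PDE becomes the heat equation u_σ = u_ηη on η ∈ ℝ.
Initial data: u(η,0) = T(η,0) = sin(5η). Each mode sin(nη) decays as exp(-n²σ) on ℝ, so u(η,σ) = Σ c_n exp(-n²σ) sin(nη) with c_5=1: u(η,σ) = exp(-25σ)sin(5η).
Substituting back: T(s,τ) = u(s - τ, τ).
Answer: T(s, τ) = exp(-25τ)sin(5s - 5τ)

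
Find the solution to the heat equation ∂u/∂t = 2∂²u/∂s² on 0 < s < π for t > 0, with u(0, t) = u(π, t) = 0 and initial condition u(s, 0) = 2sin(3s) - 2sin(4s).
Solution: Using separation of variables u = X(s)T(t):
Eigenfunctions: sin(ns), n = 1, 2, 3, ...
General solution: u(s, t) = Σ c_n sin(ns) exp(-2n² t)
Matching u(s,0) = 2sin(3s) - 2sin(4s) term by term: c_3=2, c_4=-2.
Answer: u(s, t) = 2exp(-18t)sin(3s) - 2exp(-32t)sin(4s)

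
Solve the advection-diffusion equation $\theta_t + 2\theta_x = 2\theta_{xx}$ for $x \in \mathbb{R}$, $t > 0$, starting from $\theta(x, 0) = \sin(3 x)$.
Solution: Moving frame: $\eta = x - 2t$, $\sigma = t$, $\theta = u(\eta,\sigma)$, so $\theta_t = u_{\sigma} - 2u_{\eta}$ and $\theta_{xx} = u_{\eta\eta}$.
Hence $\theta_t + 2\theta_x = u_{\sigma}$ and the PDE becomes the heat equation $u_{\sigma} = 2u_{\eta\eta}$ on $\eta \in \mathbb{R}$.
Initial data: $u(\eta,0) = \theta(\eta,0) = \sin(3 \eta)$. Each mode $\sin(n\eta)$ decays as $e^{-2n^2\sigma}$ on $\mathbb{R}$, so $u(\eta,\sigma) = \sum c_n e^{-2n^2\sigma} \sin(n\eta)$ with $c_3=1$: $u(\eta,\sigma) = e^{-18 \sigma} \sin(3 \eta)$.
Substituting back: $\theta(x,t) = u(x - 2t, t)$.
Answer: $\theta(x, t) = - e^{-18 t} \sin(6 t - 3 x)$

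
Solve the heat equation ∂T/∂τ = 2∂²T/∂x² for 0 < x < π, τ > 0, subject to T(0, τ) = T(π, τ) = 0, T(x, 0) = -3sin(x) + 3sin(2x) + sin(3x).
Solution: Separating variables: T = Σ c_n exp(-2n²τ) sin(nx). From T(x,0) = -3sin(x) + 3sin(2x) + sin(3x): c_1=-3, c_2=3, c_3=1.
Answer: T(x, τ) = -3exp(-2τ)sin(x) + 3exp(-8τ)sin(2x) + exp(-18τ)sin(3x)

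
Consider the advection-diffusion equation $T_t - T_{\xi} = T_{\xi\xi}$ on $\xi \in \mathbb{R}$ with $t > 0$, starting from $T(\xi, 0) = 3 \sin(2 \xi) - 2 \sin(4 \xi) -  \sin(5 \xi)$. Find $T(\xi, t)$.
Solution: Change to a moving frame: let $\eta = \xi + t$, $\sigma = t$ and write $T(\xi,t) = u(\eta,\sigma)$.
By the chain rule $T_t = u_{\sigma} + u_{\eta}$, $T_{\xi} = u_{\eta}$, $T_{\xi\xi} = u_{\eta\eta}$.
Then $T_t - T_{\xi} = u_{\sigma}$: the advection term cancels and the PDE becomes the heat equation $u_{\sigma} = u_{\eta\eta}$ on $\eta \in \mathbb{R}$.
Initial data: $u(\eta,0) = T(\eta,0) = 3 \sin(2 \eta) - 2 \sin(4 \eta) - \sin(5 \eta)$.
On $\eta \in \mathbb{R}$ each mode satisfies $(\sin(n\eta))'' = -n^2 \sin(n\eta)$, so $e^{-n^2\sigma} \sin(n\eta)$ solves the heat equation; by superposition $u(\eta,\sigma) = \sum c_n e^{-n^2\sigma} \sin(n\eta)$.
Reading off the coefficients: $c_2=3, c_4=-2, c_5=-1$, so $u(\eta,\sigma) = 3 e^{-4 \sigma} \sin(2 \eta) - 2 e^{-16 \sigma} \sin(4 \eta) - e^{-25 \sigma} \sin(5 \eta)$.
Substituting back $\eta = \xi + t$, $\sigma = t$: $T(\xi,t) = u(\xi + t, t)$.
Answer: $T(\xi, t) = 3 e^{-4 t} \sin(2 \xi + 2 t) - 2 e^{-16 t} \sin(4 \xi + 4 t) -  e^{-25 t} \sin(5 \xi + 5 t)$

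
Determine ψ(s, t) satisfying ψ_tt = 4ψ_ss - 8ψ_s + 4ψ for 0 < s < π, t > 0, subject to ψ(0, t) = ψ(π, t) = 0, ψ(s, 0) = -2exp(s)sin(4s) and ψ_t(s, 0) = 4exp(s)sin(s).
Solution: Substitute ψ = exp(s)u, i.e. u = exp(-s)ψ.
By the product rule, ψ_s = exp(s)(u_s + u), ψ_ss = exp(s)(u_ss + 2u_s + u), ψ_tt = exp(s)u_tt.
Substituting into the PDE and dividing by exp(s): u_tt = 4(u_ss + 2u_s + u) - 8(u_s + u) + 4u.
The lower-order terms cancel, leaving the standard wave equation u_tt = 4u_ss.
Initial data for u: u(s,0) = exp(-s)ψ(s,0) = -2sin(4s); u_t(s,0) = exp(-s)ψ_t(s,0) = 4sin(s). The boundary conditions carry over: u(0,t) = u(π,t) = 0.
Solve for u:
  Using separation of variables u = X(s)T(t):
  Eigenfunctions: sin(ns), n = 1, 2, 3, ...
  General solution: u(s, t) = Σ [A_n cos(2n t) + B_n sin(2n t)] sin(ns)
  From u(s,0) = -2sin(4s): A_4=-2. From u_t(s,0) = 4sin(s), using u_t(s,0) = Σ ω_n B_n sin(ns) with ω_n = 2n: B_1 = 4/2 = 2.
Hence u(s,t) = 2sin(s)sin(2t) - 2sin(4s)cos(8t).
Transform back: ψ(s,t) = exp(s)u(s,t).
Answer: ψ(s, t) = 2exp(s)sin(s)sin(2t) - 2exp(s)sin(4s)cos(8t)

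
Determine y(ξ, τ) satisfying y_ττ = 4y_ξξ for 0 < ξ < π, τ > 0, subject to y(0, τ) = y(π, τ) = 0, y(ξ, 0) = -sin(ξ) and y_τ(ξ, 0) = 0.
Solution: Separating variables: y = Σ [A_n cos(ω_n τ) + B_n sin(ω_n τ)] sin(nξ), ω_n = 2n. From ICs: A_1=-1.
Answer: y(ξ, τ) = -sin(ξ)cos(2τ)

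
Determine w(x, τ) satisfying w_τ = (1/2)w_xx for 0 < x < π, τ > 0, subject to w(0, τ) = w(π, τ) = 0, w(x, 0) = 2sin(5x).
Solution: Separating variables: w = Σ c_n exp(-n²τ/2) sin(nx). From w(x,0) = 2sin(5x): c_5=2.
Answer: w(x, τ) = 2exp(-25τ/2)sin(5x)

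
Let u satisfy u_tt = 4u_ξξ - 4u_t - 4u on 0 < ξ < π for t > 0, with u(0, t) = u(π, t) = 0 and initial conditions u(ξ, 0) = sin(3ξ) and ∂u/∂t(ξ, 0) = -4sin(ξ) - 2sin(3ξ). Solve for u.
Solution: Substitute u = exp(-2t)w.
Then u_t = exp(-2t)(w_t - 2w), u_tt = exp(-2t)(w_tt - 4w_t + 4w), u_ξξ = exp(-2t)w_ξξ; substituting and dividing by exp(-2t), the lower-order terms cancel: w_tt = 4w_ξξ (standard wave equation).
Data for w: w(ξ,0) = u(ξ,0) = sin(3ξ); w_t(ξ,0) = u_t(ξ,0) + 2u(ξ,0) = -4sin(ξ). The boundary conditions carry over: w(0,t) = w(π,t) = 0.
Separating variables: w = Σ [A_n cos(ω_n t) + B_n sin(ω_n t)] sin(nξ), ω_n = 2n. From ICs (B_n = velocity coefficient / ω_n): A_3=1, B_1=-2.
So w(ξ,t) = -2sin(2t)sin(ξ) + sin(3ξ)cos(6t), and u(ξ,t) = exp(-2t)w(ξ,t).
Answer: u(ξ, t) = -2exp(-2t)sin(2t)sin(ξ) + exp(-2t)sin(3ξ)cos(6t)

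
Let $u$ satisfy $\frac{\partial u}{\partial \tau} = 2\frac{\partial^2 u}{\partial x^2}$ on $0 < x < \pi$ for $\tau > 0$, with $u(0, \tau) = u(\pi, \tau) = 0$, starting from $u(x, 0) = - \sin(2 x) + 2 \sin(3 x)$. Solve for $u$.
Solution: Using separation of variables $u = X(x)T(\tau)$:
Eigenfunctions: $\sin(nx)$, $n = 1, 2, 3, \ldots$
General solution: $u(x, \tau) = \sum c_n \sin(nx) e^{-2n^2 \tau}$
Matching $u(x,0) = - \sin(2 x) + 2 \sin(3 x)$ term by term: $c_2=-1, c_3=2$.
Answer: $u(x, \tau) = - e^{-8 \tau} \sin(2 x) + 2 e^{-18 \tau} \sin(3 x)$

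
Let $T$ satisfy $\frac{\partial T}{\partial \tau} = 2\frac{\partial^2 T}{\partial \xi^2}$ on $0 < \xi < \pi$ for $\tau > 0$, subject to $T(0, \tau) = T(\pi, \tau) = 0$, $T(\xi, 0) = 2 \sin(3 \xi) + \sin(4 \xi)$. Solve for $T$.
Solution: Separating variables: $T = \sum c_n e^{-2n^2\tau} \sin(n\xi)$. From $T(\xi,0) = 2 \sin(3 \xi) + \sin(4 \xi)$: $c_3=2, c_4=1$.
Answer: $T(\xi, \tau) = 2 e^{-18 \tau} \sin(3 \xi) + e^{-32 \tau} \sin(4 \xi)$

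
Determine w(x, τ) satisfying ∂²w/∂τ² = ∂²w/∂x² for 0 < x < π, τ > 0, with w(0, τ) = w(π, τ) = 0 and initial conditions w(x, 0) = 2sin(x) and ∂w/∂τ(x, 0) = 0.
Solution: Using separation of variables w = X(x)T(τ):
Eigenfunctions: sin(nx), n = 1, 2, 3, ...
General solution: w(x, τ) = Σ [A_n cos(n τ) + B_n sin(n τ)] sin(nx)
From w(x,0) = 2sin(x): A_1=2. From w_τ(x,0) = 0: all B_n = 0.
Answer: w(x, τ) = 2sin(x)cos(τ)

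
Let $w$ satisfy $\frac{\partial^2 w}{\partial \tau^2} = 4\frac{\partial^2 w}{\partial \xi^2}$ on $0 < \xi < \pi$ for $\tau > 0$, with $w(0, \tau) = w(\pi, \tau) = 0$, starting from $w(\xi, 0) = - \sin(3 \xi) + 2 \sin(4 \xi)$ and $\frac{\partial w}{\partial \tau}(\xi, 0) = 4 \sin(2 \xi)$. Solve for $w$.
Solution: Separating variables: $w = \sum [A_n \cos(\omega_n \tau) + B_n \sin(\omega_n \tau)] \sin(n\xi)$, $\omega_n = 2n$. From ICs ($B_n$ = velocity coefficient / $\omega_n$): $A_3=-1, A_4=2, B_2=1$.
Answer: $w(\xi, \tau) = \sin(4 \tau) \sin(2 \xi) -  \sin(3 \xi) \cos(6 \tau) + 2 \sin(4 \xi) \cos(8 \tau)$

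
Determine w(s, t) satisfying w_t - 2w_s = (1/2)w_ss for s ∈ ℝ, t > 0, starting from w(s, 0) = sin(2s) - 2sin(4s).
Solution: Change to a moving frame: let η = s + 2t, σ = t and write w(s,t) = u(η,σ).
By the chain rule w_t = u_σ + 2u_η, w_s = u_η, w_ss = u_ηη.
Then w_t - 2w_s = u_σ: the advection term cancels and the PDE becomes the heat equation u_σ = (1/2)u_ηη on η ∈ ℝ.
Initial data: u(η,0) = w(η,0) = sin(2η) - 2sin(4η).
On η ∈ ℝ each mode satisfies (sin(nη))″ = -n² sin(nη), so exp(-n²σ/2) sin(nη) solves the heat equation; by superposition u(η,σ) = Σ c_n exp(-n²σ/2) sin(nη).
Reading off the coefficients: c_2=1, c_4=-2, so u(η,σ) = exp(-2σ)sin(2η) - 2exp(-8σ)sin(4η).
Substituting back η = s + 2t, σ = t: w(s,t) = u(s + 2t, t).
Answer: w(s, t) = exp(-2t)sin(2s + 4t) - 2exp(-8t)sin(4s + 8t)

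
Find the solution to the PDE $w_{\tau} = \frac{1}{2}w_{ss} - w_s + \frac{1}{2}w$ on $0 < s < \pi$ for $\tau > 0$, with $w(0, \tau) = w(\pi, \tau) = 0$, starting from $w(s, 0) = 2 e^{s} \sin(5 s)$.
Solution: Substitute $w = e^{s}u$, i.e. $u = e^{-s}w$.
By the product rule, $w_s = e^{s}(u_s + u)$, $w_{ss} = e^{s}(u_{ss} + 2u_s + u)$, $w_{\tau} = e^{s}u_{\tau}$.
Substituting into the PDE and dividing by $e^{s}$: $u_{\tau} = \frac{1}{2}(u_{ss} + 2u_s + u) - (u_s + u) + \frac{1}{2}u$.
The lower-order terms cancel, leaving the standard heat equation $u_{\tau} = \frac{1}{2}u_{ss}$.
Initial data for $u$: $u(s,0) = e^{-s}w(s,0) = 2 \sin(5 s)$. The boundary conditions carry over: $u(0,\tau) = u(\pi,\tau) = 0$.
Solve for $u$:
  Using separation of variables $u = X(s)T(\tau)$:
  Eigenfunctions: $\sin(ns)$, $n = 1, 2, 3, \ldots$
  General solution: $u(s, \tau) = \sum c_n \sin(ns) e^{-n^2 \tau/2}$
  Matching $u(s,0) = 2 \sin(5 s)$ term by term: $c_5=2$.
Hence $u(s,\tau) = 2 e^{-25 \tau/2} \sin(5 s)$.
Transform back: $w(s,\tau) = e^{s}u(s,\tau)$.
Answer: $w(s, \tau) = 2 e^{-25 \tau/2} e^{s} \sin(5 s)$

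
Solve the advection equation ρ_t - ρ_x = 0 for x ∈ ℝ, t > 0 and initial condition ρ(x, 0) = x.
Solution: By method of characteristics (waves move left with speed 1):
Along characteristics x + t = const, ρ is constant, so ρ(x,t) = f(x + t) with f = ρ(·, 0).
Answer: ρ(x, t) = t + x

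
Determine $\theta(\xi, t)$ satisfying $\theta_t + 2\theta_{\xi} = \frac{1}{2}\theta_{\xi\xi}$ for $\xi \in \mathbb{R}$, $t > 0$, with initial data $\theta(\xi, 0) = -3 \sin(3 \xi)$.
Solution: Change to a moving frame: let $\eta = \xi - 2t$, $\sigma = t$ and write $\theta(\xi,t) = u(\eta,\sigma)$.
By the chain rule $\theta_t = u_{\sigma} - 2u_{\eta}$, $\theta_{\xi} = u_{\eta}$, $\theta_{\xi\xi} = u_{\eta\eta}$.
Then $\theta_t + 2\theta_{\xi} = u_{\sigma}$: the advection term cancels and the PDE becomes the heat equation $u_{\sigma} = \frac{1}{2}u_{\eta\eta}$ on $\eta \in \mathbb{R}$.
Initial data: $u(\eta,0) = \theta(\eta,0) = -3 \sin(3 \eta)$.
On $\eta \in \mathbb{R}$ each mode satisfies $(\sin(n\eta))'' = -n^2 \sin(n\eta)$, so $e^{-n^2\sigma/2} \sin(n\eta)$ solves the heat equation; by superposition $u(\eta,\sigma) = \sum c_n e^{-n^2\sigma/2} \sin(n\eta)$.
Reading off the coefficients: $c_3=-3$, so $u(\eta,\sigma) = -3 e^{-9 \sigma/2} \sin(3 \eta)$.
Substituting back $\eta = \xi - 2t$, $\sigma = t$: $\theta(\xi,t) = u(\xi - 2t, t)$.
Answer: $\theta(\xi, t) = -3 e^{-9 t/2} \sin(3 \xi - 6 t)$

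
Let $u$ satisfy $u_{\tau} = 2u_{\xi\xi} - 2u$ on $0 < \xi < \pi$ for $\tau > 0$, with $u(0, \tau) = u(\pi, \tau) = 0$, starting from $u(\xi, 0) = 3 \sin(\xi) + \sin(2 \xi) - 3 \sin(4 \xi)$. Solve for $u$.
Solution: Substitute $u = e^{-2\tau}w$.
Then $u_{\tau} = e^{-2\tau}(w_{\tau} - 2w)$, $u_{\xi\xi} = e^{-2\tau}w_{\xi\xi}$; substituting and dividing by $e^{-2\tau}$, the lower-order terms cancel: $w_{\tau} = 2w_{\xi\xi}$ (standard heat equation).
Data for $w$: $w(\xi,0) = u(\xi,0) = 3 \sin(\xi) + \sin(2 \xi) - 3 \sin(4 \xi)$. The boundary conditions carry over: $w(0,\tau) = w(\pi,\tau) = 0$.
Separating variables: $w = \sum c_n e^{-2n^2\tau} \sin(n\xi)$. From $w(\xi,0) = 3 \sin(\xi) + \sin(2 \xi) - 3 \sin(4 \xi)$: $c_1=3, c_2=1, c_4=-3$.
So $w(\xi,\tau) = 3 e^{-2 \tau} \sin(\xi) + e^{-8 \tau} \sin(2 \xi) - 3 e^{-32 \tau} \sin(4 \xi)$, and $u(\xi,\tau) = e^{-2\tau}w(\xi,\tau)$.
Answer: $u(\xi, \tau) = 3 e^{-4 \tau} \sin(\xi) + e^{-10 \tau} \sin(2 \xi) - 3 e^{-34 \tau} \sin(4 \xi)$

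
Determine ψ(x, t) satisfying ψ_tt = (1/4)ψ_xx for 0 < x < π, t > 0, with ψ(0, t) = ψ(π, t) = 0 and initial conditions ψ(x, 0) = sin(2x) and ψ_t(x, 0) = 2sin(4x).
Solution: Using separation of variables ψ = X(x)T(t):
Eigenfunctions: sin(nx), n = 1, 2, 3, ...
General solution: ψ(x, t) = Σ [A_n cos(n t/2) + B_n sin(n t/2)] sin(nx)
From ψ(x,0) = sin(2x): A_2=1. From ψ_t(x,0) = 2sin(4x), using ψ_t(x,0) = Σ ω_n B_n sin(nx) with ω_n = n/2: B_4 = 2/2 = 1.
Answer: ψ(x, t) = sin(2t)sin(4x) + sin(2x)cos(t)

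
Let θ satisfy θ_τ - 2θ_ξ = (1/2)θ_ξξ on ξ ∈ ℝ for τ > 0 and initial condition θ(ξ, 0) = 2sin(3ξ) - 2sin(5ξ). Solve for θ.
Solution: Change to a moving frame: let η = ξ + 2τ, σ = τ and write θ(ξ,τ) = u(η,σ).
By the chain rule θ_τ = u_σ + 2u_η, θ_ξ = u_η, θ_ξξ = u_ηη.
Then θ_τ - 2θ_ξ = u_σ: the advection term cancels and the PDE becomes the heat equation u_σ = (1/2)u_ηη on η ∈ ℝ.
Initial data: u(η,0) = θ(η,0) = 2sin(3η) - 2sin(5η).
On η ∈ ℝ each mode satisfies (sin(nη))″ = -n² sin(nη), so exp(-n²σ/2) sin(nη) solves the heat equation; by superposition u(η,σ) = Σ c_n exp(-n²σ/2) sin(nη).
Reading off the coefficients: c_3=2, c_5=-2, so u(η,σ) = 2exp(-9σ/2)sin(3η) - 2exp(-25σ/2)sin(5η).
Substituting back η = ξ + 2τ, σ = τ: θ(ξ,τ) = u(ξ + 2τ, τ).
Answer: θ(ξ, τ) = 2exp(-9τ/2)sin(3ξ + 6τ) - 2exp(-25τ/2)sin(5ξ + 10τ)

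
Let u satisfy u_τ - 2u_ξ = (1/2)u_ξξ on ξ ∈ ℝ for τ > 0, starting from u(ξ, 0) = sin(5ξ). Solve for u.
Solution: Change to a moving frame: let η = ξ + 2τ, σ = τ and write u(ξ,τ) = w(η,σ).
By the chain rule u_τ = w_σ + 2w_η, u_ξ = w_η, u_ξξ = w_ηη.
Then u_τ - 2u_ξ = w_σ: the advection term cancels and the PDE becomes the heat equation w_σ = (1/2)w_ηη on η ∈ ℝ.
Initial data: w(η,0) = u(η,0) = sin(5η).
On η ∈ ℝ each mode satisfies (sin(nη))″ = -n² sin(nη), so exp(-n²σ/2) sin(nη) solves the heat equation; by superposition w(η,σ) = Σ c_n exp(-n²σ/2) sin(nη).
Reading off the coefficients: c_5=1, so w(η,σ) = exp(-25σ/2)sin(5η).
Substituting back η = ξ + 2τ, σ = τ: u(ξ,τ) = w(ξ + 2τ, τ).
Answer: u(ξ, τ) = exp(-25τ/2)sin(5ξ + 10τ)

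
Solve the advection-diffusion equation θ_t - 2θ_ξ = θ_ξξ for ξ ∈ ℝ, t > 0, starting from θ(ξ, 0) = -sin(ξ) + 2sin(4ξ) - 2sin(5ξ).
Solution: Moving frame: η = ξ + 2t, σ = t, θ = u(η,σ), so θ_t = u_σ + 2u_η and θ_ξξ = u_ηη.
Hence θ_t - 2θ_ξ = u_σ and the PDE becomes the heat equation u_σ = u_ηη on η ∈ ℝ.
Initial data: u(η,0) = θ(η,0) = -sin(η) + 2sin(4η) - 2sin(5η). Each mode sin(nη) decays as exp(-n²σ) on ℝ, so u(η,σ) = Σ c_n exp(-n²σ) sin(nη) with c_1=-1, c_4=2, c_5=-2: u(η,σ) = -exp(-σ)sin(η) + 2exp(-16σ)sin(4η) - 2exp(-25σ)sin(5η).
Substituting back: θ(ξ,t) = u(ξ + 2t, t).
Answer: θ(ξ, t) = -exp(-t)sin(2t + ξ) + 2exp(-16t)sin(8t + 4ξ) - 2exp(-25t)sin(10t + 5ξ)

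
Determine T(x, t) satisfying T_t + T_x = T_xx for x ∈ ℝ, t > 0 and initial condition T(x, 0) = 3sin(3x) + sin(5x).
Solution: Moving frame: η = x - t, σ = t, T = u(η,σ), so T_t = u_σ - u_η and T_xx = u_ηη.
Hence T_t + T_x = u_σ and the PDE becomes the heat equation u_σ = u_ηη on η ∈ ℝ.
Initial data: u(η,0) = T(η,0) = 3sin(3η) + sin(5η). Each mode sin(nη) decays as exp(-n²σ) on ℝ, so u(η,σ) = Σ c_n exp(-n²σ) sin(nη) with c_3=3, c_5=1: u(η,σ) = 3exp(-9σ)sin(3η) + exp(-25σ)sin(5η).
Substituting back: T(x,t) = u(x - t, t).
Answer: T(x, t) = -3exp(-9t)sin(3t - 3x) - exp(-25t)sin(5t - 5x)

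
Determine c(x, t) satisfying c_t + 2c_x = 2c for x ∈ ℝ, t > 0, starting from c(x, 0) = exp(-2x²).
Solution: Substitute c = exp(2t)u.
Then c_t = exp(2t)(u_t + 2u), c_x = exp(2t)u_x; substituting and dividing by exp(2t), the lower-order terms cancel: u_t + 2u_x = 0 (standard advection equation).
Data for u: u(x,0) = c(x,0) = exp(-2x²).
By characteristics (dx/dt = 2), u(x,t) = f(x - 2t) with f = u(·, 0).
So u(x,t) = exp(-2(-2t + x)²), and c(x,t) = exp(2t)u(x,t).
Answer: c(x, t) = exp(2t)exp(-2(-2t + x)²)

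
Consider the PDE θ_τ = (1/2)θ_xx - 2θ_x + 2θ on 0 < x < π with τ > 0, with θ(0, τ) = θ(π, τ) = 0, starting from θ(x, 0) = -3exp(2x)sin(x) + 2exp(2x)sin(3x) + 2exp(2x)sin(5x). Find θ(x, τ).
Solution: Substitute θ = exp(2x)u, i.e. u = exp(-2x)θ.
By the product rule, θ_x = exp(2x)(u_x + 2u), θ_xx = exp(2x)(u_xx + 4u_x + 4u), θ_τ = exp(2x)u_τ.
Substituting into the PDE and dividing by exp(2x): u_τ = (1/2)(u_xx + 4u_x + 4u) - 2(u_x + 2u) + 2u.
The lower-order terms cancel, leaving the standard heat equation u_τ = (1/2)u_xx.
Initial data for u: u(x,0) = exp(-2x)θ(x,0) = -3sin(x) + 2sin(3x) + 2sin(5x). The boundary conditions carry over: u(0,τ) = u(π,τ) = 0.
Solve for u:
  Using separation of variables u = X(x)G(τ):
  Eigenfunctions: sin(nx), n = 1, 2, 3, ...
  General solution: u(x, τ) = Σ c_n sin(nx) exp(-n² τ/2)
  Matching u(x,0) = -3sin(x) + 2sin(3x) + 2sin(5x) term by term: c_1=-3, c_3=2, c_5=2.
Hence u(x,τ) = -3exp(-τ/2)sin(x) + 2exp(-9τ/2)sin(3x) + 2exp(-25τ/2)sin(5x).
Transform back: θ(x,τ) = exp(2x)u(x,τ).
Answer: θ(x, τ) = -3exp(2x)exp(-τ/2)sin(x) + 2exp(2x)exp(-9τ/2)sin(3x) + 2exp(2x)exp(-25τ/2)sin(5x)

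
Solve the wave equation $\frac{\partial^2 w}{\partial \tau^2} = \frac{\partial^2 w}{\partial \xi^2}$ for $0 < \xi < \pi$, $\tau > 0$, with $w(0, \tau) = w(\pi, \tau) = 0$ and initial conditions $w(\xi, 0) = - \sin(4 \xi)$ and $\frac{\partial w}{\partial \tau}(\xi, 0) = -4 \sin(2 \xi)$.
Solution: Using separation of variables $w = X(\xi)T(\tau)$:
Eigenfunctions: $\sin(n\xi)$, $n = 1, 2, 3, \ldots$
General solution: $w(\xi, \tau) = \sum [A_n \cos(n \tau) + B_n \sin(n \tau)] \sin(n\xi)$
From $w(\xi,0) = - \sin(4 \xi)$: $A_4=-1$. From $w_{\tau}(\xi,0) = -4 \sin(2 \xi)$, using $w_{\tau}(\xi,0) = \sum \omega_n B_n \sin(n\xi)$ with $\omega_n = n$: $B_2 = (-4)/2 = -2$.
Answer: $w(\xi, \tau) = -2 \sin(2 \tau) \sin(2 \xi) -  \sin(4 \xi) \cos(4 \tau)$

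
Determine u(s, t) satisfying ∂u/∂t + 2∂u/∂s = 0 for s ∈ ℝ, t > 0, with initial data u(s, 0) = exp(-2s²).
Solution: By characteristics (ds/dt = 2), u(s,t) = f(s - 2t) with f = u(·, 0).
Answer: u(s, t) = exp(-2(s - 2t)²)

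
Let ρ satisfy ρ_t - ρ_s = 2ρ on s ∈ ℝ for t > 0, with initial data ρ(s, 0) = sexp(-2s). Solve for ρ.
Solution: Substitute ρ = exp(-2s)u.
Then ρ_s = exp(-2s)(u_s - 2u), ρ_t = exp(-2s)u_t; substituting and dividing by exp(-2s), the lower-order terms cancel: u_t - u_s = 0 (standard advection equation).
Data for u: u(s,0) = exp(2s)ρ(s,0) = s.
By characteristics (ds/dt = -1), u(s,t) = f(s + t) with f = u(·, 0).
So u(s,t) = s + t, and ρ(s,t) = exp(-2s)u(s,t).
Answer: ρ(s, t) = sexp(-2s) + texp(-2s)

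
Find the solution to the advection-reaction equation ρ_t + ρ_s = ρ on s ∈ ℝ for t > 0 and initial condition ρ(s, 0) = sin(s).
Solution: Substitute ρ = exp(t)u, i.e. u = exp(-t)ρ.
By the product rule, ρ_t = exp(t)(u_t + u), ρ_s = exp(t)u_s.
Substituting into the PDE and dividing by exp(t): u_t + u + u_s = u.
The lower-order terms cancel, leaving the standard advection equation u_t + u_s = 0.
Initial data for u: u(s,0) = ρ(s,0) = sin(s).
Solve for u:
  By method of characteristics (waves move right with speed 1):
  Along characteristics s - t = const, u is constant, so u(s,t) = f(s - t) with f = u(·, 0).
Hence u(s,t) = sin(s - t).
Transform back: ρ(s,t) = exp(t)u(s,t).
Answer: ρ(s, t) = exp(t)sin(s - t)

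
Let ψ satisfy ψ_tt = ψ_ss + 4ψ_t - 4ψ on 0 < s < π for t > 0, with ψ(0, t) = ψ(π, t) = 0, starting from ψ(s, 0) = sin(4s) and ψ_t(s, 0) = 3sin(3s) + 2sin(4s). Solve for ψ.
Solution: Substitute ψ = exp(2t)u, i.e. u = exp(-2t)ψ.
By the product rule, ψ_t = exp(2t)(u_t + 2u), ψ_tt = exp(2t)(u_tt + 4u_t + 4u), ψ_ss = exp(2t)u_ss.
Substituting into the PDE and dividing by exp(2t): u_tt + 4u_t + 4u = u_ss + 4(u_t + 2u) - 4u.
The lower-order terms cancel, leaving the standard wave equation u_tt = u_ss.
Initial data for u: u(s,0) = ψ(s,0) = sin(4s); u_t(s,0) = ψ_t(s,0) - 2ψ(s,0) = 3sin(3s). The boundary conditions carry over: u(0,t) = u(π,t) = 0.
Solve for u:
  Using separation of variables u = X(s)T(t):
  Eigenfunctions: sin(ns), n = 1, 2, 3, ...
  General solution: u(s, t) = Σ [A_n cos(n t) + B_n sin(n t)] sin(ns)
  From u(s,0) = sin(4s): A_4=1. From u_t(s,0) = 3sin(3s), using u_t(s,0) = Σ ω_n B_n sin(ns) with ω_n = n: B_3 = 3/3 = 1.
Hence u(s,t) = sin(3s)sin(3t) + sin(4s)cos(4t).
Transform back: ψ(s,t) = exp(2t)u(s,t).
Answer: ψ(s, t) = exp(2t)sin(3s)sin(3t) + exp(2t)sin(4s)cos(4t)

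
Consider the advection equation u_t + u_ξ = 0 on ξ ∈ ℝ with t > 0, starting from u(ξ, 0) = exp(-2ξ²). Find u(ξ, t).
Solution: By characteristics (dξ/dt = 1), u(ξ,t) = f(ξ - t) with f = u(·, 0).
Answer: u(ξ, t) = exp(-2(-t + ξ)²)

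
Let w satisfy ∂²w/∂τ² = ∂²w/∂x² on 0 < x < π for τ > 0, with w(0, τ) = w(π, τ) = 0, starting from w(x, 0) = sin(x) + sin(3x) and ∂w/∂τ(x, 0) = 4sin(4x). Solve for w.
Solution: Using separation of variables w = X(x)T(τ):
Eigenfunctions: sin(nx), n = 1, 2, 3, ...
General solution: w(x, τ) = Σ [A_n cos(n τ) + B_n sin(n τ)] sin(nx)
From w(x,0) = sin(x) + sin(3x): A_1=1, A_3=1. From w_τ(x,0) = 4sin(4x), using w_τ(x,0) = Σ ω_n B_n sin(nx) with ω_n = n: B_4 = 4/4 = 1.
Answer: w(x, τ) = sin(x)cos(τ) + sin(3x)cos(3τ) + sin(4x)sin(4τ)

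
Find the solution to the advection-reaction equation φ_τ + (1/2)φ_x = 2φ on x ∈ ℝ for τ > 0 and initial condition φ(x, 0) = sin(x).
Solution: Substitute φ = exp(2τ)u.
Then φ_τ = exp(2τ)(u_τ + 2u), φ_x = exp(2τ)u_x; substituting and dividing by exp(2τ), the lower-order terms cancel: u_τ + (1/2)u_x = 0 (standard advection equation).
Data for u: u(x,0) = φ(x,0) = sin(x).
By characteristics (dx/dτ = 1/2), u(x,τ) = f(x - (1/2)τ) with f = u(·, 0).
So u(x,τ) = sin(x - τ/2), and φ(x,τ) = exp(2τ)u(x,τ).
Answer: φ(x, τ) = exp(2τ)sin(x - τ/2)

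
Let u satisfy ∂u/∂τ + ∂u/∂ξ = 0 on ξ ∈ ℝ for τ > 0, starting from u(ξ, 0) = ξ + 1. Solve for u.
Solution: By method of characteristics (waves move right with speed 1):
Along characteristics ξ - τ = const, u is constant, so u(ξ,τ) = f(ξ - τ) with f = u(·, 0).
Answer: u(ξ, τ) = ξ - τ + 1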